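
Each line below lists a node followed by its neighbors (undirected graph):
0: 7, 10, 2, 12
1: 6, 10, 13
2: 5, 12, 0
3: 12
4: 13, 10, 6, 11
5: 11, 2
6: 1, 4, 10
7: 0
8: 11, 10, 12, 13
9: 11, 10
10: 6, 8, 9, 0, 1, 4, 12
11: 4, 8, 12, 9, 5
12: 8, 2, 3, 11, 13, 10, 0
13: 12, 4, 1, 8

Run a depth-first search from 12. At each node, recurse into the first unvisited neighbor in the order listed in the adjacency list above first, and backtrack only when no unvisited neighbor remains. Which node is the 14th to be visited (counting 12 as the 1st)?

Visit 12
12 → 8
8 → 11
11 → 4
4 → 13
13 → 1
1 → 6
6 → 10
10 → 9
10 → 0
0 → 7
0 → 2
2 → 5
12 → 3

Visit order: 12, 8, 11, 4, 13, 1, 6, 10, 9, 0, 7, 2, 5, 3

3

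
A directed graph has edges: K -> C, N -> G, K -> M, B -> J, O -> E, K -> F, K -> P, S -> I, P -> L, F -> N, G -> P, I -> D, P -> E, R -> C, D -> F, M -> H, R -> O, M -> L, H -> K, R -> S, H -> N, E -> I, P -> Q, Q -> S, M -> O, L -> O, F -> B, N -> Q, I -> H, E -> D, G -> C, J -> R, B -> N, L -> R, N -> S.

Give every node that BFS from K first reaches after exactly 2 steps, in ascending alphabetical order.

B, E, H, L, N, O, Q

Level 0: K
Level 1: C, F, M, P
Level 2: B, E, H, L, N, O, Q
Level 3: D, G, I, J, R, S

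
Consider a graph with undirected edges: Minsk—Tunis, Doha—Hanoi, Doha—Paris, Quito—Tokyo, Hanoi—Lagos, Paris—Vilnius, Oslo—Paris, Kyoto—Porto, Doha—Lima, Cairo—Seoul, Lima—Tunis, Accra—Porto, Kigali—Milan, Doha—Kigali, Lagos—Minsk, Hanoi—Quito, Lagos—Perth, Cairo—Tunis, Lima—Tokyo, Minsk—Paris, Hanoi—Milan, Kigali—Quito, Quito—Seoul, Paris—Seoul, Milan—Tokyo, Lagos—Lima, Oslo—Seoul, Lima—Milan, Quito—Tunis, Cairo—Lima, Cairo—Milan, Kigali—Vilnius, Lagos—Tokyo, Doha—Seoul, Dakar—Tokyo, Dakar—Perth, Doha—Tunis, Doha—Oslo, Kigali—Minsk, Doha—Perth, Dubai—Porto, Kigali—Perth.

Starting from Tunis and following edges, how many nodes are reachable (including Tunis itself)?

BFS from Tunis visits: Tunis, Quito, Minsk, Lima, Doha, Cairo, Tokyo, Seoul, Kigali, Hanoi, Paris, Lagos, Milan, Perth, Oslo, Dakar, Vilnius
Reachable nodes: 17 of 21 total.

17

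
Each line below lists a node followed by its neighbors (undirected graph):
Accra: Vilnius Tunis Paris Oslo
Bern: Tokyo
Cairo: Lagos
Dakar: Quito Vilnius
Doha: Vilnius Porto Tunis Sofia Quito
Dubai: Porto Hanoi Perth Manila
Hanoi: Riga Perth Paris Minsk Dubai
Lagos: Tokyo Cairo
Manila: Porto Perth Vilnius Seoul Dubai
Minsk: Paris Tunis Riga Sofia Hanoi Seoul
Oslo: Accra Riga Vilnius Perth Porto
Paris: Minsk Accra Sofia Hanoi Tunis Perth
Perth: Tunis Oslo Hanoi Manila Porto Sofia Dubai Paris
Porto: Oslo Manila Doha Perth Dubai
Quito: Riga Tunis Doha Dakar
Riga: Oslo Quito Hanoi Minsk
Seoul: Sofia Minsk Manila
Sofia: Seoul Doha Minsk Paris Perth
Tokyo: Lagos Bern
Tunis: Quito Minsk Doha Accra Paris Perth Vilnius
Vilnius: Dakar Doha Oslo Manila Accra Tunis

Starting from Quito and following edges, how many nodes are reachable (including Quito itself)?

BFS from Quito visits: Quito, Tunis, Riga, Doha, Dakar, Vilnius, Perth, Paris, Minsk, Accra, Oslo, Hanoi, Sofia, Porto, Manila, Dubai, Seoul
Reachable nodes: 17 of 21 total.

17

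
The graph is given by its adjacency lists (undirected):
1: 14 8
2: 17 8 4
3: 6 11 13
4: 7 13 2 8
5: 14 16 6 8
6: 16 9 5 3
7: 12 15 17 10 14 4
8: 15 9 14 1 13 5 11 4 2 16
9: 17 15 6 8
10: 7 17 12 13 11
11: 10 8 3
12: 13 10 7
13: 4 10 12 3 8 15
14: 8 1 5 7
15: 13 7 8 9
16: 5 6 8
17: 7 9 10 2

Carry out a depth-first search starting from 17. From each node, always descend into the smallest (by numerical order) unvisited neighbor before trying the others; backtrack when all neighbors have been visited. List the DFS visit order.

Visit 17
17 → 2
2 → 4
4 → 7
7 → 10
10 → 11
11 → 3
3 → 6
6 → 5
5 → 8
8 → 1
1 → 14
8 → 9
9 → 15
15 → 13
13 → 12
8 → 16

17 2 4 7 10 11 3 6 5 8 1 14 9 15 13 12 16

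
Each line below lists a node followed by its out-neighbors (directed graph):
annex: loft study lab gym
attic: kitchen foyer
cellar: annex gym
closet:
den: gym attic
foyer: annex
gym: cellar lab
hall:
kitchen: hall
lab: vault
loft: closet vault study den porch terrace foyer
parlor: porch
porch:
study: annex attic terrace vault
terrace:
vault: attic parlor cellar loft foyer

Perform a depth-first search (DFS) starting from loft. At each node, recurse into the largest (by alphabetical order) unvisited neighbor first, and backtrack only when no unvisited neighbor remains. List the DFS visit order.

Visit loft
loft → vault
vault → parlor
parlor → porch
vault → foyer
foyer → annex
annex → study
study → terrace
study → attic
attic → kitchen
kitchen → hall
annex → lab
annex → gym
gym → cellar
loft → den
loft → closet

loft -> vault -> parlor -> porch -> foyer -> annex -> study -> terrace -> attic -> kitchen -> hall -> lab -> gym -> cellar -> den -> closet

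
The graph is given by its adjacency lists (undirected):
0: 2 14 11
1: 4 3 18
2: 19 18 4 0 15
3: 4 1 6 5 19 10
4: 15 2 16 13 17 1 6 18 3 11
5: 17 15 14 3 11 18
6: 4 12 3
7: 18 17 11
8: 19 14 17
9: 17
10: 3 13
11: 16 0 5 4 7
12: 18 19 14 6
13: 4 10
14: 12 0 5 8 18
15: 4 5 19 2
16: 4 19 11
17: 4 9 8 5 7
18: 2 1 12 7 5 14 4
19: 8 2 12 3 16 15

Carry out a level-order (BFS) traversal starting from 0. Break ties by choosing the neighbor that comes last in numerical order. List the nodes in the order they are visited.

Visit 0; enqueue 14, 11, 2 → queue [14, 11, 2]
Visit 14; enqueue 18, 12, 8, 5 → queue [11, 2, 18, 12, 8, 5]
Visit 11; enqueue 16, 7, 4 → queue [2, 18, 12, 8, 5, 16, 7, 4]
Visit 2; enqueue 19, 15 → queue [18, 12, 8, 5, 16, 7, 4, 19, 15]
Visit 18; enqueue 1 → queue [12, 8, 5, 16, 7, 4, 19, 15, 1]
Visit 12; enqueue 6 → queue [8, 5, 16, 7, 4, 19, 15, 1, 6]
Visit 8; enqueue 17 → queue [5, 16, 7, 4, 19, 15, 1, 6, 17]
Visit 5; enqueue 3 → queue [16, 7, 4, 19, 15, 1, 6, 17, 3]
Visit 16 → queue [7, 4, 19, 15, 1, 6, 17, 3]
Visit 7 → queue [4, 19, 15, 1, 6, 17, 3]
Visit 4; enqueue 13 → queue [19, 15, 1, 6, 17, 3, 13]
Visit 19 → queue [15, 1, 6, 17, 3, 13]
Visit 15 → queue [1, 6, 17, 3, 13]
Visit 1 → queue [6, 17, 3, 13]
Visit 6 → queue [17, 3, 13]
Visit 17; enqueue 9 → queue [3, 13, 9]
Visit 3; enqueue 10 → queue [13, 9, 10]
Visit 13 → queue [9, 10]
Visit 9 → queue [10]
Visit 10 → queue []

0 -> 14 -> 11 -> 2 -> 18 -> 12 -> 8 -> 5 -> 16 -> 7 -> 4 -> 19 -> 15 -> 1 -> 6 -> 17 -> 3 -> 13 -> 9 -> 10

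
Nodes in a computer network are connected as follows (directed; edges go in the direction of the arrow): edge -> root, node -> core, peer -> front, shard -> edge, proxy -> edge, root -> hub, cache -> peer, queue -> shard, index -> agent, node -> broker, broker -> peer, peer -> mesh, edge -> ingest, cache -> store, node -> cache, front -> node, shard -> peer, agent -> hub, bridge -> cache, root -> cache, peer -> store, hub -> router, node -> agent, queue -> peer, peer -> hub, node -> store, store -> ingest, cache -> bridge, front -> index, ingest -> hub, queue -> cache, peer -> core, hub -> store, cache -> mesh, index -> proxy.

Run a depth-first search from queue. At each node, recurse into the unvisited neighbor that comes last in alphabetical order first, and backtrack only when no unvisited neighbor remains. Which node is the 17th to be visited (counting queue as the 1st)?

proxy

Visit queue
queue → shard
shard → peer
peer → store
store → ingest
ingest → hub
hub → router
peer → mesh
peer → front
front → node
node → core
node → cache
cache → bridge
node → broker
node → agent
front → index
index → proxy
proxy → edge
edge → root

Visit order: queue, shard, peer, store, ingest, hub, router, mesh, front, node, core, cache, bridge, broker, agent, index, proxy, edge, root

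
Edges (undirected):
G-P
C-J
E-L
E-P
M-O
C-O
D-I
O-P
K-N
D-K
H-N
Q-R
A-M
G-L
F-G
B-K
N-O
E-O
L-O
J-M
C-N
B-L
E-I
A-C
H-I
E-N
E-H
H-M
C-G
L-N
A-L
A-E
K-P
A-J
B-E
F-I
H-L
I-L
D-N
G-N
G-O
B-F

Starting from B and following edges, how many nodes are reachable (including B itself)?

16

BFS from B visits: B, E, F, K, L, A, H, I, N, O, P, G, D, C, J, M
Reachable nodes: 16 of 18 total.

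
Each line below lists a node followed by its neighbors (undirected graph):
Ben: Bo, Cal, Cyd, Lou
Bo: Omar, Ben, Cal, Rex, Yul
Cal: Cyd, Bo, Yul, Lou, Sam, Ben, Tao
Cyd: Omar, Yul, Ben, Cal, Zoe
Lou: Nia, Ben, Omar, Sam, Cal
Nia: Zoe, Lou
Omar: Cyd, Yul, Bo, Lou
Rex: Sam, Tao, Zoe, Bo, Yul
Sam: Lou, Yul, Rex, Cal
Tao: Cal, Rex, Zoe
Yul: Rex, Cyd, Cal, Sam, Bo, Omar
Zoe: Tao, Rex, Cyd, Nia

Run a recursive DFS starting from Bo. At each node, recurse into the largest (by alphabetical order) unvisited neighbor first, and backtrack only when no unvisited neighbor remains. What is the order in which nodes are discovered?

Bo -> Yul -> Sam -> Rex -> Zoe -> Tao -> Cal -> Lou -> Omar -> Cyd -> Ben -> Nia

Visit Bo
Bo → Yul
Yul → Sam
Sam → Rex
Rex → Zoe
Zoe → Tao
Tao → Cal
Cal → Lou
Lou → Omar
Omar → Cyd
Cyd → Ben
Lou → Nia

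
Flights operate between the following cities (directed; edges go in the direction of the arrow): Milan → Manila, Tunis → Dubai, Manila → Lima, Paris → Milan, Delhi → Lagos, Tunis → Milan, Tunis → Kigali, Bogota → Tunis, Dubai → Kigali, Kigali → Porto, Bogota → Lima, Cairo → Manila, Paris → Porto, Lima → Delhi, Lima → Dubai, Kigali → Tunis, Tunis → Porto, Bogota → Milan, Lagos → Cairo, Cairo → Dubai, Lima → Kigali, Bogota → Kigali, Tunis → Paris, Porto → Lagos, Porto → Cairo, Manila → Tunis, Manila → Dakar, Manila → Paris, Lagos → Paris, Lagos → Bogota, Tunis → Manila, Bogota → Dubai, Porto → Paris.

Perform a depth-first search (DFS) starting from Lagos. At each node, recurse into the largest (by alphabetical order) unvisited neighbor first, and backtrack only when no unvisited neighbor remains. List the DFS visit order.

Lagos, Paris, Porto, Cairo, Manila, Tunis, Milan, Kigali, Dubai, Lima, Delhi, Dakar, Bogota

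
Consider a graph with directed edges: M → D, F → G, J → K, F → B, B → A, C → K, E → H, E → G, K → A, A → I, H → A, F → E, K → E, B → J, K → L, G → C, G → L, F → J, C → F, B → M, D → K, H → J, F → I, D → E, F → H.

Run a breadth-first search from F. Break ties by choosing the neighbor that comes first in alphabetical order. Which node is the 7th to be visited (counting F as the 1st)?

J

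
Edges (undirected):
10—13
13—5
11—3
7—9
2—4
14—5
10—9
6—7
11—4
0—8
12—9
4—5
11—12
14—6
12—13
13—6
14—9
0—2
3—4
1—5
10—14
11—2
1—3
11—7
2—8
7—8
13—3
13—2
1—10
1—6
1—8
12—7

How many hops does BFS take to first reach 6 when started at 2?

Level 0: 2
Level 1: 0, 4, 8, 11, 13
Level 2: 1, 3, 5, 6, 7, 10, 12
Level 3: 9, 14
6 first appears at level 2.

2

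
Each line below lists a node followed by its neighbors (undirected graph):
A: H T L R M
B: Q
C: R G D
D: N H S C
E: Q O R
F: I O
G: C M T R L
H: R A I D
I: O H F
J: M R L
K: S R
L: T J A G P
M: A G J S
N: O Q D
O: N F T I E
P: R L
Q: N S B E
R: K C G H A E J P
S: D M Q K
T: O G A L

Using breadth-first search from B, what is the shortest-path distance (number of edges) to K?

3

Level 0: B
Level 1: Q
Level 2: E, N, S
Level 3: D, K, M, O, R
Level 4: A, C, F, G, H, I, J, P, T
Level 5: L
K first appears at level 3.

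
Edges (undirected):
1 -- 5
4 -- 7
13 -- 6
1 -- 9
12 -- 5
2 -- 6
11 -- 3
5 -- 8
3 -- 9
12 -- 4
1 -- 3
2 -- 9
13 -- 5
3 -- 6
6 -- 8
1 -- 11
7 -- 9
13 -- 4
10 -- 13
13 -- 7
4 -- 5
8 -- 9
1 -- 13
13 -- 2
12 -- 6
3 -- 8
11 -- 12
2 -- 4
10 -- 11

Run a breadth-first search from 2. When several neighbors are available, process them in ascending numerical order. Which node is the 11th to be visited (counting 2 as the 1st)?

Visit 2; enqueue 4, 6, 9, 13 → queue [4, 6, 9, 13]
Visit 4; enqueue 5, 7, 12 → queue [6, 9, 13, 5, 7, 12]
Visit 6; enqueue 3, 8 → queue [9, 13, 5, 7, 12, 3, 8]
Visit 9; enqueue 1 → queue [13, 5, 7, 12, 3, 8, 1]
Visit 13; enqueue 10 → queue [5, 7, 12, 3, 8, 1, 10]
Visit 5 → queue [7, 12, 3, 8, 1, 10]
Visit 7 → queue [12, 3, 8, 1, 10]
Visit 12; enqueue 11 → queue [3, 8, 1, 10, 11]
Visit 3 → queue [8, 1, 10, 11]
Visit 8 → queue [1, 10, 11]
Visit 1 → queue [10, 11]
Visit 10 → queue [11]
Visit 11 → queue []

Visit order: 2, 4, 6, 9, 13, 5, 7, 12, 3, 8, 1, 10, 11

1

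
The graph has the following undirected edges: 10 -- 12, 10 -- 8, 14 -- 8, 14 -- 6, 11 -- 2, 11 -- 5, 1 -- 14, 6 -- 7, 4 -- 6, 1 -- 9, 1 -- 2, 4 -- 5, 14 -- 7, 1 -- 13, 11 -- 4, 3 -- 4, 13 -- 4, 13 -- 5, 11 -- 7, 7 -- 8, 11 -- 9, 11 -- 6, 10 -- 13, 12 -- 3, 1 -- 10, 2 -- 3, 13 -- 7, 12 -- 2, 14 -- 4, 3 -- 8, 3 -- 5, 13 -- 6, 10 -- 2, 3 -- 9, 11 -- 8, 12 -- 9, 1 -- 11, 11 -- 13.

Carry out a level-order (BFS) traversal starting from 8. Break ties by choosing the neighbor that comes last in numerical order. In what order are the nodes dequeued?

8 → 14 → 11 → 10 → 7 → 3 → 6 → 4 → 1 → 13 → 9 → 5 → 2 → 12

Visit 8; enqueue 14, 11, 10, 7, 3 → queue [14, 11, 10, 7, 3]
Visit 14; enqueue 6, 4, 1 → queue [11, 10, 7, 3, 6, 4, 1]
Visit 11; enqueue 13, 9, 5, 2 → queue [10, 7, 3, 6, 4, 1, 13, 9, 5, 2]
Visit 10; enqueue 12 → queue [7, 3, 6, 4, 1, 13, 9, 5, 2, 12]
Visit 7 → queue [3, 6, 4, 1, 13, 9, 5, 2, 12]
Visit 3 → queue [6, 4, 1, 13, 9, 5, 2, 12]
Visit 6 → queue [4, 1, 13, 9, 5, 2, 12]
Visit 4 → queue [1, 13, 9, 5, 2, 12]
Visit 1 → queue [13, 9, 5, 2, 12]
Visit 13 → queue [9, 5, 2, 12]
Visit 9 → queue [5, 2, 12]
Visit 5 → queue [2, 12]
Visit 2 → queue [12]
Visit 12 → queue []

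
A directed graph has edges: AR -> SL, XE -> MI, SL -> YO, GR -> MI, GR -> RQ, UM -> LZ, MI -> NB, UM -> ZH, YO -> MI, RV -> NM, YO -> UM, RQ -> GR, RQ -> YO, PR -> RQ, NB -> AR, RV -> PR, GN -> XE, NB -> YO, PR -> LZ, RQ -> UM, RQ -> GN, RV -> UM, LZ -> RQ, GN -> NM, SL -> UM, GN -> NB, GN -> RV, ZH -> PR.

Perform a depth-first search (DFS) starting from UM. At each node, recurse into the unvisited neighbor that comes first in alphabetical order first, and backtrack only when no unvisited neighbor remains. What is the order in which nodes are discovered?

UM, LZ, RQ, GN, NB, AR, SL, YO, MI, NM, RV, PR, XE, GR, ZH

Visit UM
UM → LZ
LZ → RQ
RQ → GN
GN → NB
NB → AR
AR → SL
SL → YO
YO → MI
GN → NM
GN → RV
RV → PR
GN → XE
RQ → GR
UM → ZH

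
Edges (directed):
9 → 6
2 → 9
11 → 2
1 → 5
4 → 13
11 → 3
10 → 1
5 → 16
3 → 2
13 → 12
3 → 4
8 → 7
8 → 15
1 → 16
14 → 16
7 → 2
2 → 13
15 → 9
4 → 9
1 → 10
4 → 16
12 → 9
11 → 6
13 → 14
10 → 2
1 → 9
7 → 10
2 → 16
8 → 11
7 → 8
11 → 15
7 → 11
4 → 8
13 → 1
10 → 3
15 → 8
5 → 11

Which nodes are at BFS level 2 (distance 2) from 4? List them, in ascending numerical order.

1, 6, 7, 11, 12, 14, 15

Level 0: 4
Level 1: 8, 9, 13, 16
Level 2: 1, 6, 7, 11, 12, 14, 15
Level 3: 2, 3, 5, 10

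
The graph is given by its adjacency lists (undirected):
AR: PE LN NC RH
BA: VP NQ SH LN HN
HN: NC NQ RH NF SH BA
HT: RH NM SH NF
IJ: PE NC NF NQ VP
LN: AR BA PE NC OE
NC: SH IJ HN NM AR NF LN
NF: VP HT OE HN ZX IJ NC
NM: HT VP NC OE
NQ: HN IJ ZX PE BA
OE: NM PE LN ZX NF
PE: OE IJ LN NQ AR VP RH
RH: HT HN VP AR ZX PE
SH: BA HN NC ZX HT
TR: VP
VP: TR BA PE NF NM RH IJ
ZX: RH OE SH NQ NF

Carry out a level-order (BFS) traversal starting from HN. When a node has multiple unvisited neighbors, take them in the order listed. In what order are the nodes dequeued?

HN → NC → NQ → RH → NF → SH → BA → IJ → NM → AR → LN → ZX → PE → HT → VP → OE → TR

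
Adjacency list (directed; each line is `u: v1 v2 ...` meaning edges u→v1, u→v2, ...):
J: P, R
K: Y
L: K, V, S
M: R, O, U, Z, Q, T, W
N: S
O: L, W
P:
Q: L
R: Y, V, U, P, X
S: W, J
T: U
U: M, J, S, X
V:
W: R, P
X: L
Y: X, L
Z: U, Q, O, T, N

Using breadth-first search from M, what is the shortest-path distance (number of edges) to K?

3

Level 0: M
Level 1: O, Q, R, T, U, W, Z
Level 2: J, L, N, P, S, V, X, Y
Level 3: K
K first appears at level 3.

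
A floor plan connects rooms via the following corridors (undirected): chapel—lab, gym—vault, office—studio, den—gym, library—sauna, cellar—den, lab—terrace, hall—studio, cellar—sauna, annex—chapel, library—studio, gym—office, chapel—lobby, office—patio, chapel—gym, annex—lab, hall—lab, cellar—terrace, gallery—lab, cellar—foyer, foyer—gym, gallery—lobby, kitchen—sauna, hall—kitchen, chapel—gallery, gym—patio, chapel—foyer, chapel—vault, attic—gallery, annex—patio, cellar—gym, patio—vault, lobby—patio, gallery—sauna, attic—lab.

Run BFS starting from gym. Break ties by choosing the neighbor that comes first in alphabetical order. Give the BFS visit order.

Visit gym; enqueue cellar, chapel, den, foyer, office, patio, vault → queue [cellar, chapel, den, foyer, office, patio, vault]
Visit cellar; enqueue sauna, terrace → queue [chapel, den, foyer, office, patio, vault, sauna, terrace]
Visit chapel; enqueue annex, gallery, lab, lobby → queue [den, foyer, office, patio, vault, sauna, terrace, annex, gallery, lab, lobby]
Visit den → queue [foyer, office, patio, vault, sauna, terrace, annex, gallery, lab, lobby]
Visit foyer → queue [office, patio, vault, sauna, terrace, annex, gallery, lab, lobby]
Visit office; enqueue studio → queue [patio, vault, sauna, terrace, annex, gallery, lab, lobby, studio]
Visit patio → queue [vault, sauna, terrace, annex, gallery, lab, lobby, studio]
Visit vault → queue [sauna, terrace, annex, gallery, lab, lobby, studio]
Visit sauna; enqueue kitchen, library → queue [terrace, annex, gallery, lab, lobby, studio, kitchen, library]
Visit terrace → queue [annex, gallery, lab, lobby, studio, kitchen, library]
Visit annex → queue [gallery, lab, lobby, studio, kitchen, library]
Visit gallery; enqueue attic → queue [lab, lobby, studio, kitchen, library, attic]
Visit lab; enqueue hall → queue [lobby, studio, kitchen, library, attic, hall]
Visit lobby → queue [studio, kitchen, library, attic, hall]
Visit studio → queue [kitchen, library, attic, hall]
Visit kitchen → queue [library, attic, hall]
Visit library → queue [attic, hall]
Visit attic → queue [hall]
Visit hall → queue []

gym, cellar, chapel, den, foyer, office, patio, vault, sauna, terrace, annex, gallery, lab, lobby, studio, kitchen, library, attic, hall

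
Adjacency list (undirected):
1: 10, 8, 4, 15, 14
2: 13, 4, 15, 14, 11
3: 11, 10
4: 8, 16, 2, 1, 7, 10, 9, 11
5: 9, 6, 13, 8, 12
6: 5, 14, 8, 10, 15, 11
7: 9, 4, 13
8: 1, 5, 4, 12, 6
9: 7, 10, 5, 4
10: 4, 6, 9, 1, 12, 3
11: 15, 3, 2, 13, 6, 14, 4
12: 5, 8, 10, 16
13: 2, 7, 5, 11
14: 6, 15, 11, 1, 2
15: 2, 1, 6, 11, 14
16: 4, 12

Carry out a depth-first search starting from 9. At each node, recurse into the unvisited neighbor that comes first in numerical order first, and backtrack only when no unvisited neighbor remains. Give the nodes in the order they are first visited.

Visit 9
9 → 4
4 → 1
1 → 8
8 → 5
5 → 6
6 → 10
10 → 3
3 → 11
11 → 2
2 → 13
13 → 7
2 → 14
14 → 15
10 → 12
12 → 16

9, 4, 1, 8, 5, 6, 10, 3, 11, 2, 13, 7, 14, 15, 12, 16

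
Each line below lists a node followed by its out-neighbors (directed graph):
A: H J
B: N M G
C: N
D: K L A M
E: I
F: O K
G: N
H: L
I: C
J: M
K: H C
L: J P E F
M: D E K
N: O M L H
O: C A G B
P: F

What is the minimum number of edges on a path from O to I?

Level 0: O
Level 1: A, B, C, G
Level 2: H, J, M, N
Level 3: D, E, K, L
Level 4: F, I, P
I first appears at level 4.

4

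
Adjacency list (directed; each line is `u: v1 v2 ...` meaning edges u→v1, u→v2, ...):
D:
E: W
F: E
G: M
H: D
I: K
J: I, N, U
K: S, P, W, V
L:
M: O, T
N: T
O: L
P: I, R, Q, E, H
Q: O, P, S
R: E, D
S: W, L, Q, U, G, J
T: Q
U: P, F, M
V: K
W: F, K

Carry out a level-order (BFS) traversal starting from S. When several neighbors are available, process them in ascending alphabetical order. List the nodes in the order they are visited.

Visit S; enqueue G, J, L, Q, U, W → queue [G, J, L, Q, U, W]
Visit G; enqueue M → queue [J, L, Q, U, W, M]
Visit J; enqueue I, N → queue [L, Q, U, W, M, I, N]
Visit L → queue [Q, U, W, M, I, N]
Visit Q; enqueue O, P → queue [U, W, M, I, N, O, P]
Visit U; enqueue F → queue [W, M, I, N, O, P, F]
Visit W; enqueue K → queue [M, I, N, O, P, F, K]
Visit M; enqueue T → queue [I, N, O, P, F, K, T]
Visit I → queue [N, O, P, F, K, T]
Visit N → queue [O, P, F, K, T]
Visit O → queue [P, F, K, T]
Visit P; enqueue E, H, R → queue [F, K, T, E, H, R]
Visit F → queue [K, T, E, H, R]
Visit K; enqueue V → queue [T, E, H, R, V]
Visit T → queue [E, H, R, V]
Visit E → queue [H, R, V]
Visit H; enqueue D → queue [R, V, D]
Visit R → queue [V, D]
Visit V → queue [D]
Visit D → queue []

S, G, J, L, Q, U, W, M, I, N, O, P, F, K, T, E, H, R, V, D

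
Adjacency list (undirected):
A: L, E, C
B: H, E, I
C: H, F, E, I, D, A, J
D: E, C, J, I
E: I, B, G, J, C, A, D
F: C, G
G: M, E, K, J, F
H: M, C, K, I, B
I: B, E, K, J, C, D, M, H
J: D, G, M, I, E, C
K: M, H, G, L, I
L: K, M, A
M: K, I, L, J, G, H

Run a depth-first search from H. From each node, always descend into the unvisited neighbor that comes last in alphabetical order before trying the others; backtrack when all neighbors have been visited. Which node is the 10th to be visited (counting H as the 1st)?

Visit H
H → M
M → L
L → K
K → I
I → J
J → G
G → F
F → C
C → E
E → D
E → B
E → A

Visit order: H, M, L, K, I, J, G, F, C, E, D, B, A

E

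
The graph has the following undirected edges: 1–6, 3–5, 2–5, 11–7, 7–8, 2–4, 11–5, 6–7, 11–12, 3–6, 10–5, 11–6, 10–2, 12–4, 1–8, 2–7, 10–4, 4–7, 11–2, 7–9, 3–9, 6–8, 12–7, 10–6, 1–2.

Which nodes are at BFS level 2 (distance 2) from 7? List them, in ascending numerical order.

Level 0: 7
Level 1: 2, 4, 6, 8, 9, 11, 12
Level 2: 1, 3, 5, 10

1, 3, 5, 10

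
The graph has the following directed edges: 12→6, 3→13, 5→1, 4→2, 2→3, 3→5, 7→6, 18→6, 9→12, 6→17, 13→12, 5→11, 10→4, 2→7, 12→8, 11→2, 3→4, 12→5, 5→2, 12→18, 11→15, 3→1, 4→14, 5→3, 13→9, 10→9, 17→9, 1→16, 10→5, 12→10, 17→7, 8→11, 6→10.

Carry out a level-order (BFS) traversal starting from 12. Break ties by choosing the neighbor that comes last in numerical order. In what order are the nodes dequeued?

12 18 10 8 6 5 9 4 11 17 3 2 1 14 15 7 13 16

Visit 12; enqueue 18, 10, 8, 6, 5 → queue [18, 10, 8, 6, 5]
Visit 18 → queue [10, 8, 6, 5]
Visit 10; enqueue 9, 4 → queue [8, 6, 5, 9, 4]
Visit 8; enqueue 11 → queue [6, 5, 9, 4, 11]
Visit 6; enqueue 17 → queue [5, 9, 4, 11, 17]
Visit 5; enqueue 3, 2, 1 → queue [9, 4, 11, 17, 3, 2, 1]
Visit 9 → queue [4, 11, 17, 3, 2, 1]
Visit 4; enqueue 14 → queue [11, 17, 3, 2, 1, 14]
Visit 11; enqueue 15 → queue [17, 3, 2, 1, 14, 15]
Visit 17; enqueue 7 → queue [3, 2, 1, 14, 15, 7]
Visit 3; enqueue 13 → queue [2, 1, 14, 15, 7, 13]
Visit 2 → queue [1, 14, 15, 7, 13]
Visit 1; enqueue 16 → queue [14, 15, 7, 13, 16]
Visit 14 → queue [15, 7, 13, 16]
Visit 15 → queue [7, 13, 16]
Visit 7 → queue [13, 16]
Visit 13 → queue [16]
Visit 16 → queue []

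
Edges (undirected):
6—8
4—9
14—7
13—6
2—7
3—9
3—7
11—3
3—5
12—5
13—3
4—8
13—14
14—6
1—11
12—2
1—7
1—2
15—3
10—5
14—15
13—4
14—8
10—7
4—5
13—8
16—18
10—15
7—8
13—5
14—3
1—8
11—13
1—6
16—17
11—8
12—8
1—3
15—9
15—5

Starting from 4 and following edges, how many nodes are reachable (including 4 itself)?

BFS from 4 visits: 4, 13, 9, 8, 5, 14, 11, 6, 3, 15, 12, 7, 1, 10, 2
Reachable nodes: 15 of 18 total.

15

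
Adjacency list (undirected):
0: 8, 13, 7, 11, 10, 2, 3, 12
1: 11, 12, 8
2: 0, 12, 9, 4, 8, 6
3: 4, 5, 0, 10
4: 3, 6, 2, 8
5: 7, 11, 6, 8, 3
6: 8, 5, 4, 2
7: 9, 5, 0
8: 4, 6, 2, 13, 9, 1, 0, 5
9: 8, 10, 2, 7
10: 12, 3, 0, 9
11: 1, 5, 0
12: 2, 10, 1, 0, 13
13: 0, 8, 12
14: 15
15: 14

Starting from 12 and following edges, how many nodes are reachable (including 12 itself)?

BFS from 12 visits: 12, 2, 10, 1, 0, 13, 9, 4, 8, 6, 3, 11, 7, 5
Reachable nodes: 14 of 16 total.

14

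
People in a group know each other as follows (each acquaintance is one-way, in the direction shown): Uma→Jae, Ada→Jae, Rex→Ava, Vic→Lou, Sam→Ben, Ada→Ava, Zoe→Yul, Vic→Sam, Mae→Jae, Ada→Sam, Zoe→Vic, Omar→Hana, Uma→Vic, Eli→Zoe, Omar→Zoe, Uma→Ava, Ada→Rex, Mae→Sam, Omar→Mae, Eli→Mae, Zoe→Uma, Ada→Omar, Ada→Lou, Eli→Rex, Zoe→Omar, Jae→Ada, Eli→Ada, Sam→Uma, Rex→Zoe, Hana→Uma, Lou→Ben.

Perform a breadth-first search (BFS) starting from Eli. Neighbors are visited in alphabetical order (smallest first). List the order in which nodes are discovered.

Eli Ada Mae Rex Zoe Ava Jae Lou Omar Sam Uma Vic Yul Ben Hana

Visit Eli; enqueue Ada, Mae, Rex, Zoe → queue [Ada, Mae, Rex, Zoe]
Visit Ada; enqueue Ava, Jae, Lou, Omar, Sam → queue [Mae, Rex, Zoe, Ava, Jae, Lou, Omar, Sam]
Visit Mae → queue [Rex, Zoe, Ava, Jae, Lou, Omar, Sam]
Visit Rex → queue [Zoe, Ava, Jae, Lou, Omar, Sam]
Visit Zoe; enqueue Uma, Vic, Yul → queue [Ava, Jae, Lou, Omar, Sam, Uma, Vic, Yul]
Visit Ava → queue [Jae, Lou, Omar, Sam, Uma, Vic, Yul]
Visit Jae → queue [Lou, Omar, Sam, Uma, Vic, Yul]
Visit Lou; enqueue Ben → queue [Omar, Sam, Uma, Vic, Yul, Ben]
Visit Omar; enqueue Hana → queue [Sam, Uma, Vic, Yul, Ben, Hana]
Visit Sam → queue [Uma, Vic, Yul, Ben, Hana]
Visit Uma → queue [Vic, Yul, Ben, Hana]
Visit Vic → queue [Yul, Ben, Hana]
Visit Yul → queue [Ben, Hana]
Visit Ben → queue [Hana]
Visit Hana → queue []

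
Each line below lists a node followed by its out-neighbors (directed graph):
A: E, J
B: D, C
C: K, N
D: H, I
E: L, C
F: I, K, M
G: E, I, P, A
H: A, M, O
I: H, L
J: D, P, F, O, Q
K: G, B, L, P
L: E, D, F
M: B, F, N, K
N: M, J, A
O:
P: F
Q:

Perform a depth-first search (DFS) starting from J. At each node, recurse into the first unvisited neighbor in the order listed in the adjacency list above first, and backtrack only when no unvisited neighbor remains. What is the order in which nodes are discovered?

J → D → H → A → E → L → F → I → K → G → P → B → C → N → M → O → Q

Visit J
J → D
D → H
H → A
A → E
E → L
L → F
F → I
F → K
K → G
G → P
K → B
B → C
C → N
N → M
H → O
J → Q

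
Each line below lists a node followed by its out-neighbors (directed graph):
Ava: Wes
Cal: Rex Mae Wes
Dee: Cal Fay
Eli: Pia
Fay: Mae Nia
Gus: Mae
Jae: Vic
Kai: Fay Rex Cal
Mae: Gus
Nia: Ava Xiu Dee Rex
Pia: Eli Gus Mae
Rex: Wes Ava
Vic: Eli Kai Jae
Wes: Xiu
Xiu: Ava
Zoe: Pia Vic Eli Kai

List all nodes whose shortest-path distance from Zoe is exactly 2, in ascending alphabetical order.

Level 0: Zoe
Level 1: Eli, Kai, Pia, Vic
Level 2: Cal, Fay, Gus, Jae, Mae, Rex
Level 3: Ava, Nia, Wes
Level 4: Dee, Xiu

Cal, Fay, Gus, Jae, Mae, Rex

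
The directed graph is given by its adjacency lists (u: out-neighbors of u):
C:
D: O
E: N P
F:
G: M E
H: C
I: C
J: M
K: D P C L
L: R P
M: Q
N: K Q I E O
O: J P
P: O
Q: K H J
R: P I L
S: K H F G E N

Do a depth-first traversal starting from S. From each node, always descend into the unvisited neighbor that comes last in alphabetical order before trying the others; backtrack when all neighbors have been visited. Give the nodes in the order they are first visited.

Visit S
S → N
N → Q
Q → K
K → P
P → O
O → J
J → M
K → L
L → R
R → I
I → C
K → D
Q → H
N → E
S → G
S → F

S, N, Q, K, P, O, J, M, L, R, I, C, D, H, E, G, F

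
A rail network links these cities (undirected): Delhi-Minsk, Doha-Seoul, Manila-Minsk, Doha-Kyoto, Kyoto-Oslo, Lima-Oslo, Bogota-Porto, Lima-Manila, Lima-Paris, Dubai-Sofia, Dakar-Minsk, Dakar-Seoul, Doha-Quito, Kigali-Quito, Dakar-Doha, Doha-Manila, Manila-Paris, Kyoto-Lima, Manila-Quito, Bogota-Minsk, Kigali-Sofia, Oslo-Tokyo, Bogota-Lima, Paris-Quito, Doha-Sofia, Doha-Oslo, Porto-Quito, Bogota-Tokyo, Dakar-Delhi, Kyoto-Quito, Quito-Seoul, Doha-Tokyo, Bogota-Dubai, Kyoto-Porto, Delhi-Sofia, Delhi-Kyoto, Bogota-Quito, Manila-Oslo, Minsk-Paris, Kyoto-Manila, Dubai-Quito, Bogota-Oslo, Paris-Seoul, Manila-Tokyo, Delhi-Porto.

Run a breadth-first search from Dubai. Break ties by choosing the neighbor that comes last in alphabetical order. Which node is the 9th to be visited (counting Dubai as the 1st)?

Porto

Visit Dubai; enqueue Sofia, Quito, Bogota → queue [Sofia, Quito, Bogota]
Visit Sofia; enqueue Kigali, Doha, Delhi → queue [Quito, Bogota, Kigali, Doha, Delhi]
Visit Quito; enqueue Seoul, Porto, Paris, Manila, Kyoto → queue [Bogota, Kigali, Doha, Delhi, Seoul, Porto, Paris, Manila, Kyoto]
Visit Bogota; enqueue Tokyo, Oslo, Minsk, Lima → queue [Kigali, Doha, Delhi, Seoul, Porto, Paris, Manila, Kyoto, Tokyo, Oslo, Minsk, Lima]
Visit Kigali → queue [Doha, Delhi, Seoul, Porto, Paris, Manila, Kyoto, Tokyo, Oslo, Minsk, Lima]
Visit Doha; enqueue Dakar → queue [Delhi, Seoul, Porto, Paris, Manila, Kyoto, Tokyo, Oslo, Minsk, Lima, Dakar]
Visit Delhi → queue [Seoul, Porto, Paris, Manila, Kyoto, Tokyo, Oslo, Minsk, Lima, Dakar]
Visit Seoul → queue [Porto, Paris, Manila, Kyoto, Tokyo, Oslo, Minsk, Lima, Dakar]
Visit Porto → queue [Paris, Manila, Kyoto, Tokyo, Oslo, Minsk, Lima, Dakar]
Visit Paris → queue [Manila, Kyoto, Tokyo, Oslo, Minsk, Lima, Dakar]
Visit Manila → queue [Kyoto, Tokyo, Oslo, Minsk, Lima, Dakar]
Visit Kyoto → queue [Tokyo, Oslo, Minsk, Lima, Dakar]
Visit Tokyo → queue [Oslo, Minsk, Lima, Dakar]
Visit Oslo → queue [Minsk, Lima, Dakar]
Visit Minsk → queue [Lima, Dakar]
Visit Lima → queue [Dakar]
Visit Dakar → queue []

Visit order: Dubai, Sofia, Quito, Bogota, Kigali, Doha, Delhi, Seoul, Porto, Paris, Manila, Kyoto, Tokyo, Oslo, Minsk, Lima, Dakar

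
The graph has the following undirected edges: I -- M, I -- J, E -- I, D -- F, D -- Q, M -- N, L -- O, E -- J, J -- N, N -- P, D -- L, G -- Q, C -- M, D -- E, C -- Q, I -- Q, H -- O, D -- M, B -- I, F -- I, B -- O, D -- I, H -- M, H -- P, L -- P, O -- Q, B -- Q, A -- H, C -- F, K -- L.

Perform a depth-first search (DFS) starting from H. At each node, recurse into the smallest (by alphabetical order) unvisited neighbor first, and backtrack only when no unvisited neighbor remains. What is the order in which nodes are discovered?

Visit H
H → A
H → M
M → C
C → F
F → D
D → E
E → I
I → B
B → O
O → L
L → K
L → P
P → N
N → J
O → Q
Q → G

H -> A -> M -> C -> F -> D -> E -> I -> B -> O -> L -> K -> P -> N -> J -> Q -> G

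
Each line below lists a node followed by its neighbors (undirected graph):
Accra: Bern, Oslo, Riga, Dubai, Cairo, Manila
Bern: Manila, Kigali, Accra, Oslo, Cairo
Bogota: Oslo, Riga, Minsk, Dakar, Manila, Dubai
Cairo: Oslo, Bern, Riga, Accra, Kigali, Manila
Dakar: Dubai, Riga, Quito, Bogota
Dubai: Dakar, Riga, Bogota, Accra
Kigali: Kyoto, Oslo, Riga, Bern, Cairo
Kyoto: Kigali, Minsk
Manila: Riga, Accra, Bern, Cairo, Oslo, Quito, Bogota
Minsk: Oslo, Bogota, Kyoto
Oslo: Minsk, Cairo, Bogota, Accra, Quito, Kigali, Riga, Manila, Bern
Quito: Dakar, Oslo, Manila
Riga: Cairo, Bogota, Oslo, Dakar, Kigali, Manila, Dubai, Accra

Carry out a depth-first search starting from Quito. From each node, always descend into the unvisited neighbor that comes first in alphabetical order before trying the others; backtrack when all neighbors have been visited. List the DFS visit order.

Visit Quito
Quito → Dakar
Dakar → Bogota
Bogota → Dubai
Dubai → Accra
Accra → Bern
Bern → Cairo
Cairo → Kigali
Kigali → Kyoto
Kyoto → Minsk
Minsk → Oslo
Oslo → Manila
Manila → Riga

Quito -> Dakar -> Bogota -> Dubai -> Accra -> Bern -> Cairo -> Kigali -> Kyoto -> Minsk -> Oslo -> Manila -> Riga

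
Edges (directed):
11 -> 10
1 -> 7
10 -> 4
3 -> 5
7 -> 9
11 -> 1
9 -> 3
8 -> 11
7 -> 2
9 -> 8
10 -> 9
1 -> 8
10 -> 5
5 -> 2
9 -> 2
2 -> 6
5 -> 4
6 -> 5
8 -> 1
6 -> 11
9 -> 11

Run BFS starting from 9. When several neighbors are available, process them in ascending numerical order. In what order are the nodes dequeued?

Visit 9; enqueue 2, 3, 8, 11 → queue [2, 3, 8, 11]
Visit 2; enqueue 6 → queue [3, 8, 11, 6]
Visit 3; enqueue 5 → queue [8, 11, 6, 5]
Visit 8; enqueue 1 → queue [11, 6, 5, 1]
Visit 11; enqueue 10 → queue [6, 5, 1, 10]
Visit 6 → queue [5, 1, 10]
Visit 5; enqueue 4 → queue [1, 10, 4]
Visit 1; enqueue 7 → queue [10, 4, 7]
Visit 10 → queue [4, 7]
Visit 4 → queue [7]
Visit 7 → queue []

9, 2, 3, 8, 11, 6, 5, 1, 10, 4, 7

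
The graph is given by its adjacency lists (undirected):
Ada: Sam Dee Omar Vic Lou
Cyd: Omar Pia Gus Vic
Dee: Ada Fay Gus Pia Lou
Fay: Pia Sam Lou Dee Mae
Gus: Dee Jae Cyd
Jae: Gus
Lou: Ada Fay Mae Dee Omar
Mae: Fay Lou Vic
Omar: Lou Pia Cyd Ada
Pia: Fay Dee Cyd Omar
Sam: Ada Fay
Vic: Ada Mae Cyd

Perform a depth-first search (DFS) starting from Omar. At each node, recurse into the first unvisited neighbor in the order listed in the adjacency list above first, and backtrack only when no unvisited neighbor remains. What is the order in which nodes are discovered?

Visit Omar
Omar → Lou
Lou → Ada
Ada → Sam
Sam → Fay
Fay → Pia
Pia → Dee
Dee → Gus
Gus → Jae
Gus → Cyd
Cyd → Vic
Vic → Mae

Omar, Lou, Ada, Sam, Fay, Pia, Dee, Gus, Jae, Cyd, Vic, Mae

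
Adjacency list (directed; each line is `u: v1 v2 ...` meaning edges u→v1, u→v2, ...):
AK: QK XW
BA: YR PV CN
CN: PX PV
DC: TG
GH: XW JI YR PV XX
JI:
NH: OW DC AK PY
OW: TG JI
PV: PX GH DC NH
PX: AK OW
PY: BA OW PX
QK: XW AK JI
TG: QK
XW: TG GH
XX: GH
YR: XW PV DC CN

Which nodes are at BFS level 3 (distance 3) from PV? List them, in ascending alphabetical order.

Level 0: PV
Level 1: DC, GH, NH, PX
Level 2: AK, JI, OW, PY, TG, XW, XX, YR
Level 3: BA, CN, QK

BA, CN, QK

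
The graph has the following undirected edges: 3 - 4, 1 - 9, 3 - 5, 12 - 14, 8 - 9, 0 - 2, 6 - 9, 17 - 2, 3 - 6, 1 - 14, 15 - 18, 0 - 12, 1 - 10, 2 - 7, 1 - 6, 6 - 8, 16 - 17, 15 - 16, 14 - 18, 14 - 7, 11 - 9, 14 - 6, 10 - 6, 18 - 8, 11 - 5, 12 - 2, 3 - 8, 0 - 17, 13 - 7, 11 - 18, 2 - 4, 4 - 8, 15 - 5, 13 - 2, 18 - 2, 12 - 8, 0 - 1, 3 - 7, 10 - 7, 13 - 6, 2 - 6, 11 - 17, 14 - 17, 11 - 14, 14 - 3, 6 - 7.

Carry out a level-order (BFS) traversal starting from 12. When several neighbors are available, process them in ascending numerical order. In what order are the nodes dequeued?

Visit 12; enqueue 0, 2, 8, 14 → queue [0, 2, 8, 14]
Visit 0; enqueue 1, 17 → queue [2, 8, 14, 1, 17]
Visit 2; enqueue 4, 6, 7, 13, 18 → queue [8, 14, 1, 17, 4, 6, 7, 13, 18]
Visit 8; enqueue 3, 9 → queue [14, 1, 17, 4, 6, 7, 13, 18, 3, 9]
Visit 14; enqueue 11 → queue [1, 17, 4, 6, 7, 13, 18, 3, 9, 11]
Visit 1; enqueue 10 → queue [17, 4, 6, 7, 13, 18, 3, 9, 11, 10]
Visit 17; enqueue 16 → queue [4, 6, 7, 13, 18, 3, 9, 11, 10, 16]
Visit 4 → queue [6, 7, 13, 18, 3, 9, 11, 10, 16]
Visit 6 → queue [7, 13, 18, 3, 9, 11, 10, 16]
Visit 7 → queue [13, 18, 3, 9, 11, 10, 16]
Visit 13 → queue [18, 3, 9, 11, 10, 16]
Visit 18; enqueue 15 → queue [3, 9, 11, 10, 16, 15]
Visit 3; enqueue 5 → queue [9, 11, 10, 16, 15, 5]
Visit 9 → queue [11, 10, 16, 15, 5]
Visit 11 → queue [10, 16, 15, 5]
Visit 10 → queue [16, 15, 5]
Visit 16 → queue [15, 5]
Visit 15 → queue [5]
Visit 5 → queue []

12 -> 0 -> 2 -> 8 -> 14 -> 1 -> 17 -> 4 -> 6 -> 7 -> 13 -> 18 -> 3 -> 9 -> 11 -> 10 -> 16 -> 15 -> 5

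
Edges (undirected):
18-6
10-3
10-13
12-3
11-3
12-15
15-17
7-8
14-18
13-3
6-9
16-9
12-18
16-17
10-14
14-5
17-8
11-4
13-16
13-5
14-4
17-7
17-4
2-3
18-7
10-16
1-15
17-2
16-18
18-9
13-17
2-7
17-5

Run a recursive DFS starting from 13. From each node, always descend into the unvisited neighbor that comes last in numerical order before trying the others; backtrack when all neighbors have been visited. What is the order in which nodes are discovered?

13 -> 17 -> 16 -> 18 -> 14 -> 10 -> 3 -> 12 -> 15 -> 1 -> 11 -> 4 -> 2 -> 7 -> 8 -> 5 -> 9 -> 6

Visit 13
13 → 17
17 → 16
16 → 18
18 → 14
14 → 10
10 → 3
3 → 12
12 → 15
15 → 1
3 → 11
11 → 4
3 → 2
2 → 7
7 → 8
14 → 5
18 → 9
9 → 6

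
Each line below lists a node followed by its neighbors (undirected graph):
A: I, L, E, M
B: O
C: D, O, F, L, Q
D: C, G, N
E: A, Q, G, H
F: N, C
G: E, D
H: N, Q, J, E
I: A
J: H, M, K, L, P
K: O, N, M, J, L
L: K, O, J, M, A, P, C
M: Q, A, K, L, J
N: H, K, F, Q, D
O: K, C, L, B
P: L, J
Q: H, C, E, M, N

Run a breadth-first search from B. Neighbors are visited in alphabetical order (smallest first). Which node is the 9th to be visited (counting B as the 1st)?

J

Visit B; enqueue O → queue [O]
Visit O; enqueue C, K, L → queue [C, K, L]
Visit C; enqueue D, F, Q → queue [K, L, D, F, Q]
Visit K; enqueue J, M, N → queue [L, D, F, Q, J, M, N]
Visit L; enqueue A, P → queue [D, F, Q, J, M, N, A, P]
Visit D; enqueue G → queue [F, Q, J, M, N, A, P, G]
Visit F → queue [Q, J, M, N, A, P, G]
Visit Q; enqueue E, H → queue [J, M, N, A, P, G, E, H]
Visit J → queue [M, N, A, P, G, E, H]
Visit M → queue [N, A, P, G, E, H]
Visit N → queue [A, P, G, E, H]
Visit A; enqueue I → queue [P, G, E, H, I]
Visit P → queue [G, E, H, I]
Visit G → queue [E, H, I]
Visit E → queue [H, I]
Visit H → queue [I]
Visit I → queue []

Visit order: B, O, C, K, L, D, F, Q, J, M, N, A, P, G, E, H, I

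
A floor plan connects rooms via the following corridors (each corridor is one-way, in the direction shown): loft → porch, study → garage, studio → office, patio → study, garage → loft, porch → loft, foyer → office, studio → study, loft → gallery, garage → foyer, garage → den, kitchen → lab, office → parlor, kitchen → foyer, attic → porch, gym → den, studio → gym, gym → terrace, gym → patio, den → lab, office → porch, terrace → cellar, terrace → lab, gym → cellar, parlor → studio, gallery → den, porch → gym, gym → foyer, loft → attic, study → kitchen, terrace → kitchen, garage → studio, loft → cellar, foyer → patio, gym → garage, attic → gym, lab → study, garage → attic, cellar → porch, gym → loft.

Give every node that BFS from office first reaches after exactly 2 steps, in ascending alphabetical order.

gym, loft, studio

Level 0: office
Level 1: parlor, porch
Level 2: gym, loft, studio
Level 3: attic, cellar, den, foyer, gallery, garage, patio, study, terrace
Level 4: kitchen, lab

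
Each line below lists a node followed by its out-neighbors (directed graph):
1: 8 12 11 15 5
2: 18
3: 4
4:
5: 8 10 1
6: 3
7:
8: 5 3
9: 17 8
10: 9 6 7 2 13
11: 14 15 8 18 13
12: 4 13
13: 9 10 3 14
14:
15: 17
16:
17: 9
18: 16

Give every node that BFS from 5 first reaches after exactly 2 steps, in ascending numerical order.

Level 0: 5
Level 1: 1, 8, 10
Level 2: 2, 3, 6, 7, 9, 11, 12, 13, 15
Level 3: 4, 14, 17, 18
Level 4: 16

2, 3, 6, 7, 9, 11, 12, 13, 15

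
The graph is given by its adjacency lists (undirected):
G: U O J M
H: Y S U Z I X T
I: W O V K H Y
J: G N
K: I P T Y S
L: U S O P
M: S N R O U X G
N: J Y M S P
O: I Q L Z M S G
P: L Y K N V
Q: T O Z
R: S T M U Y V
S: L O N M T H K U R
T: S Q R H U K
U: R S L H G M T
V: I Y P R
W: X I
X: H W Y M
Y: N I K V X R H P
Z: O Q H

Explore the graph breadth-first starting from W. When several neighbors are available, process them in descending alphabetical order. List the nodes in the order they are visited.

Visit W; enqueue X, I → queue [X, I]
Visit X; enqueue Y, M, H → queue [I, Y, M, H]
Visit I; enqueue V, O, K → queue [Y, M, H, V, O, K]
Visit Y; enqueue R, P, N → queue [M, H, V, O, K, R, P, N]
Visit M; enqueue U, S, G → queue [H, V, O, K, R, P, N, U, S, G]
Visit H; enqueue Z, T → queue [V, O, K, R, P, N, U, S, G, Z, T]
Visit V → queue [O, K, R, P, N, U, S, G, Z, T]
Visit O; enqueue Q, L → queue [K, R, P, N, U, S, G, Z, T, Q, L]
Visit K → queue [R, P, N, U, S, G, Z, T, Q, L]
Visit R → queue [P, N, U, S, G, Z, T, Q, L]
Visit P → queue [N, U, S, G, Z, T, Q, L]
Visit N; enqueue J → queue [U, S, G, Z, T, Q, L, J]
Visit U → queue [S, G, Z, T, Q, L, J]
Visit S → queue [G, Z, T, Q, L, J]
Visit G → queue [Z, T, Q, L, J]
Visit Z → queue [T, Q, L, J]
Visit T → queue [Q, L, J]
Visit Q → queue [L, J]
Visit L → queue [J]
Visit J → queue []

W, X, I, Y, M, H, V, O, K, R, P, N, U, S, G, Z, T, Q, L, J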